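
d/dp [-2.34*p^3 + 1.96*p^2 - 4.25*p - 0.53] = -7.02*p^2 + 3.92*p - 4.25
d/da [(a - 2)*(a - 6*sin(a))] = a + (2 - a)*(6*cos(a) - 1) - 6*sin(a)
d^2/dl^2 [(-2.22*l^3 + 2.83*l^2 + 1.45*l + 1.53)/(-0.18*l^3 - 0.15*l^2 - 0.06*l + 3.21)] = (-0.303264*l^6 - 0.425736000000001*l^5 + 14.746212*l^4 - 21.382542*l^3 - 21.100716*l^2 + 127.674738*l - 60.364152)/(0.005832*l^9 + 0.01458*l^8 + 0.017982*l^7 - 0.298917*l^6 - 0.514026*l^5 - 0.423063*l^4 + 5.39109*l^3 + 4.602177*l^2 + 1.854738*l - 33.076161)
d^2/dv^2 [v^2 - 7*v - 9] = 2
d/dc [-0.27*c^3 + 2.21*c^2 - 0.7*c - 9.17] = -0.81*c^2 + 4.42*c - 0.7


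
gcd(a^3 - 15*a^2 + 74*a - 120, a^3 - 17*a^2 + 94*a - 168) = a^2 - 10*a + 24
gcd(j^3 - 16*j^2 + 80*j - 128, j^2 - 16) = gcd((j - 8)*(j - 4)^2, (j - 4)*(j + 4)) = j - 4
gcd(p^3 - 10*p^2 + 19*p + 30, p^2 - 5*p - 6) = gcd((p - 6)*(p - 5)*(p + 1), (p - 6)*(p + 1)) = p^2 - 5*p - 6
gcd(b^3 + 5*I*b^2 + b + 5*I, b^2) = 1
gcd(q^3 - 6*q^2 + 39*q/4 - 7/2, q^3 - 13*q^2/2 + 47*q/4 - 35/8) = q^2 - 4*q + 7/4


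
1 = 1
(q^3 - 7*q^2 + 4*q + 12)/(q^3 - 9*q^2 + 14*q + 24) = (q - 2)/(q - 4)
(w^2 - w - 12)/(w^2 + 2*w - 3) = (w - 4)/(w - 1)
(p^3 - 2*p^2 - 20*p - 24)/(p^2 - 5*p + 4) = (p^3 - 2*p^2 - 20*p - 24)/(p^2 - 5*p + 4)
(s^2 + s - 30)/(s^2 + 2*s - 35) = (s + 6)/(s + 7)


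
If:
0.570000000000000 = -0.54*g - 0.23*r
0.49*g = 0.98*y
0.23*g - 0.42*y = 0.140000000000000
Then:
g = 7.00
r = -18.91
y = 3.50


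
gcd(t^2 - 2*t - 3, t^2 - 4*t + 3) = t - 3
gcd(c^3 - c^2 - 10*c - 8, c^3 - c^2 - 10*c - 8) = c^3 - c^2 - 10*c - 8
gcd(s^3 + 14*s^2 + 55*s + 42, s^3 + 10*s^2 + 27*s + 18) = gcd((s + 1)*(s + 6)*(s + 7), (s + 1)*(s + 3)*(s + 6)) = s^2 + 7*s + 6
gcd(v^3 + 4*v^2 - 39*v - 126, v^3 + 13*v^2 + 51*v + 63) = v^2 + 10*v + 21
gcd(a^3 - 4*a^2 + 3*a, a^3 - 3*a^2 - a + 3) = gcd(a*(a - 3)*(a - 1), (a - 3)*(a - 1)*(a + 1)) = a^2 - 4*a + 3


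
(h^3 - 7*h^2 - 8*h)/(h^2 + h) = h - 8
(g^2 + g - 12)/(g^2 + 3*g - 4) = (g - 3)/(g - 1)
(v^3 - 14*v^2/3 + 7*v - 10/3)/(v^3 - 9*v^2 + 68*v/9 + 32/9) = 3*(3*v^3 - 14*v^2 + 21*v - 10)/(9*v^3 - 81*v^2 + 68*v + 32)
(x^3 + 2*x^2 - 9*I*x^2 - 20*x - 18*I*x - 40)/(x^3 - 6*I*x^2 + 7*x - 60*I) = (x + 2)/(x + 3*I)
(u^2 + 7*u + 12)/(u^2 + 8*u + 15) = (u + 4)/(u + 5)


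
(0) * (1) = 0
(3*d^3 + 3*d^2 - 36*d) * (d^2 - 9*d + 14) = 3*d^5 - 24*d^4 - 21*d^3 + 366*d^2 - 504*d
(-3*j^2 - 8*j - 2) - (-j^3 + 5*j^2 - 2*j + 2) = j^3 - 8*j^2 - 6*j - 4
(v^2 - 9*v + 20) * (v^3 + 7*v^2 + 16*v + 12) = v^5 - 2*v^4 - 27*v^3 + 8*v^2 + 212*v + 240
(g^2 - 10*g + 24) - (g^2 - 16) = 40 - 10*g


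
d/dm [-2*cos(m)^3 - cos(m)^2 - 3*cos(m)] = (6*cos(m)^2 + 2*cos(m) + 3)*sin(m)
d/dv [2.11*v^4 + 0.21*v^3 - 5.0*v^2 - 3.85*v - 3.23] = 8.44*v^3 + 0.63*v^2 - 10.0*v - 3.85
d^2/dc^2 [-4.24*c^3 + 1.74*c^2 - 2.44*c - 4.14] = 3.48 - 25.44*c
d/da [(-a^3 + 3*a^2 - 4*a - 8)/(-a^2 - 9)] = (a^4 + 23*a^2 - 70*a + 36)/(a^4 + 18*a^2 + 81)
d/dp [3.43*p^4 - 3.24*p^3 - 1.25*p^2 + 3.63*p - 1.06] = 13.72*p^3 - 9.72*p^2 - 2.5*p + 3.63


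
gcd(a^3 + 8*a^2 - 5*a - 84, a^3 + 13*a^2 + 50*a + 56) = a^2 + 11*a + 28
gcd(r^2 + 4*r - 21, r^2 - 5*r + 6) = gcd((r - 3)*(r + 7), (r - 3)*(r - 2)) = r - 3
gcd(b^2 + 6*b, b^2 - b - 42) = b + 6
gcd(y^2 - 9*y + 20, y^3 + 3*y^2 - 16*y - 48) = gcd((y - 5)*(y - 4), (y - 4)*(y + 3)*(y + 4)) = y - 4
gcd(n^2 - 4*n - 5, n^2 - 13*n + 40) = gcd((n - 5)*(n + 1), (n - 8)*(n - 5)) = n - 5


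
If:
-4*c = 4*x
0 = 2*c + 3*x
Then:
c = 0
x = 0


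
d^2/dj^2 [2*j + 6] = 0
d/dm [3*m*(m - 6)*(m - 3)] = 9*m^2 - 54*m + 54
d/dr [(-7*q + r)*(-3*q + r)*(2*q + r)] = q^2 - 16*q*r + 3*r^2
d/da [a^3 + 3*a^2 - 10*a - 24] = 3*a^2 + 6*a - 10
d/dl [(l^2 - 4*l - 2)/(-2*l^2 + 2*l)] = (-3*l^2 - 4*l + 2)/(2*l^2*(l^2 - 2*l + 1))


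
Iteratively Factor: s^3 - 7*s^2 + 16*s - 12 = (s - 3)*(s^2 - 4*s + 4) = (s - 3)*(s - 2)*(s - 2)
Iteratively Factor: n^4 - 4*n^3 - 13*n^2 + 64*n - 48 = (n - 4)*(n^3 - 13*n + 12) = (n - 4)*(n - 1)*(n^2 + n - 12) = (n - 4)*(n - 3)*(n - 1)*(n + 4)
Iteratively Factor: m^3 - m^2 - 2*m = (m)*(m^2 - m - 2) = m*(m + 1)*(m - 2)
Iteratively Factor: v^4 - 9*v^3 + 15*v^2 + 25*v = (v + 1)*(v^3 - 10*v^2 + 25*v) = v*(v + 1)*(v^2 - 10*v + 25) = v*(v - 5)*(v + 1)*(v - 5)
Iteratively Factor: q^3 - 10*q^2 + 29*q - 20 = (q - 5)*(q^2 - 5*q + 4) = (q - 5)*(q - 4)*(q - 1)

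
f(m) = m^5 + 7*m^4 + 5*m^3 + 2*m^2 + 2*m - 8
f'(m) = 5*m^4 + 28*m^3 + 15*m^2 + 4*m + 2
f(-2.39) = 80.80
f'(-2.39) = -140.99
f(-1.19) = -4.32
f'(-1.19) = -18.68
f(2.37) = 370.15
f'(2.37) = 626.22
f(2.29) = 322.59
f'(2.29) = 563.58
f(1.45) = 51.70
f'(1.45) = 146.80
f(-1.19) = -4.32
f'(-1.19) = -18.68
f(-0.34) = -8.56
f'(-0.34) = 1.34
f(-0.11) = -8.20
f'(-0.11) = 1.70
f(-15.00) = -421463.00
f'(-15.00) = 161942.00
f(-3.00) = 193.00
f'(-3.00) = -226.00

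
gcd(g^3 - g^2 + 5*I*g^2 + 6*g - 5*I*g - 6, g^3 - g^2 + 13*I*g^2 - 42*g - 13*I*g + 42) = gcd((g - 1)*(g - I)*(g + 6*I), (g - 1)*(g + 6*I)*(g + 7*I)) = g^2 + g*(-1 + 6*I) - 6*I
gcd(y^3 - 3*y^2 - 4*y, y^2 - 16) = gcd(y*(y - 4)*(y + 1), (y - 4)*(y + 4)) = y - 4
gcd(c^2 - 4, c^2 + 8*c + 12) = c + 2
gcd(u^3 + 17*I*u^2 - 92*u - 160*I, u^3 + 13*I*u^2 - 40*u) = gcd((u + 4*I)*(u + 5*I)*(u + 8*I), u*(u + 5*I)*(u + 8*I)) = u^2 + 13*I*u - 40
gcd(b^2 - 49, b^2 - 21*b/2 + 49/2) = b - 7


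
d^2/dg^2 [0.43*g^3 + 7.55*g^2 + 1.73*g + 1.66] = 2.58*g + 15.1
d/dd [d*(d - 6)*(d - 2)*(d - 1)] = 4*d^3 - 27*d^2 + 40*d - 12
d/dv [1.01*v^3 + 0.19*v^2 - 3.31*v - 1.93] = 3.03*v^2 + 0.38*v - 3.31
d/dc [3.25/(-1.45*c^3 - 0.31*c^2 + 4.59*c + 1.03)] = (14.1375*c^2 + 2.015*c - 14.9175)/(1.45*c^3 + 0.31*c^2 - 4.59*c - 1.03)^2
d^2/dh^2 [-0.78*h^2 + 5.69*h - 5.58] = -1.56000000000000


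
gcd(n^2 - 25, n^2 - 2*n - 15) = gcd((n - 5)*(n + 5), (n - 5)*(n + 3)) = n - 5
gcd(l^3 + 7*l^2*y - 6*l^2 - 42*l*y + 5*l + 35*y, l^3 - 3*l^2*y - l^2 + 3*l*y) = l - 1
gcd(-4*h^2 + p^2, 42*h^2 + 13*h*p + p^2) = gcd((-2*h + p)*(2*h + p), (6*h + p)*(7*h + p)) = 1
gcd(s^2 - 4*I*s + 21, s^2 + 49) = s - 7*I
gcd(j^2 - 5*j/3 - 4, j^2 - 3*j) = j - 3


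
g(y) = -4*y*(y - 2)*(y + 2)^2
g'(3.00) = -520.00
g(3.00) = -300.00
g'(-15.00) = 48152.00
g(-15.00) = -172380.00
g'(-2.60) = 67.78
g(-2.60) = -17.22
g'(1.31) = -3.24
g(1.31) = 39.61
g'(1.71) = -63.46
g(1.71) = 27.30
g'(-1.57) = -15.48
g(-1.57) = -4.15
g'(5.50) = -3180.00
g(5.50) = -4331.25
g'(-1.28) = -14.73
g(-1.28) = -8.71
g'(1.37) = -10.35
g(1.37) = 39.21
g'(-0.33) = 19.40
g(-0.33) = -8.58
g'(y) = -4*y*(y - 2)*(2*y + 4) - 4*y*(y + 2)^2 - 4*(y - 2)*(y + 2)^2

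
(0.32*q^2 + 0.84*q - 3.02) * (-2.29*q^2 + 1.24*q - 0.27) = -0.7328*q^4 - 1.5268*q^3 + 7.871*q^2 - 3.9716*q + 0.8154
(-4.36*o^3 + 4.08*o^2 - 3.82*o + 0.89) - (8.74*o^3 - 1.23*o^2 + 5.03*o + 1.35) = -13.1*o^3 + 5.31*o^2 - 8.85*o - 0.46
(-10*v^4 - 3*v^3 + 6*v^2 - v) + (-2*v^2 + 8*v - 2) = -10*v^4 - 3*v^3 + 4*v^2 + 7*v - 2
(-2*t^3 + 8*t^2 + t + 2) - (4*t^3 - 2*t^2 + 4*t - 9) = -6*t^3 + 10*t^2 - 3*t + 11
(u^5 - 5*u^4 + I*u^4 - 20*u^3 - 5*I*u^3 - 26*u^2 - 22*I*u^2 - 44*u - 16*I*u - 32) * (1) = u^5 - 5*u^4 + I*u^4 - 20*u^3 - 5*I*u^3 - 26*u^2 - 22*I*u^2 - 44*u - 16*I*u - 32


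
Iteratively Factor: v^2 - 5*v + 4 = (v - 1)*(v - 4)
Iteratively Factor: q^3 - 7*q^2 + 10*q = (q - 2)*(q^2 - 5*q) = q*(q - 2)*(q - 5)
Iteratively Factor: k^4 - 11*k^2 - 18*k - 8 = (k - 4)*(k^3 + 4*k^2 + 5*k + 2) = (k - 4)*(k + 2)*(k^2 + 2*k + 1) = (k - 4)*(k + 1)*(k + 2)*(k + 1)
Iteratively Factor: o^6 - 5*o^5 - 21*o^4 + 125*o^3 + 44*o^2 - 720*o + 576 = (o - 1)*(o^5 - 4*o^4 - 25*o^3 + 100*o^2 + 144*o - 576) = (o - 3)*(o - 1)*(o^4 - o^3 - 28*o^2 + 16*o + 192) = (o - 4)*(o - 3)*(o - 1)*(o^3 + 3*o^2 - 16*o - 48) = (o - 4)*(o - 3)*(o - 1)*(o + 3)*(o^2 - 16) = (o - 4)*(o - 3)*(o - 1)*(o + 3)*(o + 4)*(o - 4)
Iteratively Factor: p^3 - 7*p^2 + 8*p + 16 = (p - 4)*(p^2 - 3*p - 4) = (p - 4)*(p + 1)*(p - 4)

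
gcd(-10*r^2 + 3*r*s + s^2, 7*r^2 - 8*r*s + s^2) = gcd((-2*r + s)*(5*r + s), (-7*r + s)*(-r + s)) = 1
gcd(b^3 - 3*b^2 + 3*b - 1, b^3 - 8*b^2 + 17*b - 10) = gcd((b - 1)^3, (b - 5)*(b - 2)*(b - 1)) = b - 1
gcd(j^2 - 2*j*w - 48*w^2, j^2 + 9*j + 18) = 1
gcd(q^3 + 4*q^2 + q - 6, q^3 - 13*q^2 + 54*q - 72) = 1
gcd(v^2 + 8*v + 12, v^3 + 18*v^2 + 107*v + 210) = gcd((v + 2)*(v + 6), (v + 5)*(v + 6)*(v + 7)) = v + 6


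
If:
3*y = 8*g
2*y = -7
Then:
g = -21/16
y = -7/2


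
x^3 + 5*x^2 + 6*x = x*(x + 2)*(x + 3)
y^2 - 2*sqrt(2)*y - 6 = (y - 3*sqrt(2))*(y + sqrt(2))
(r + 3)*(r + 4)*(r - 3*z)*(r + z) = r^4 - 2*r^3*z + 7*r^3 - 3*r^2*z^2 - 14*r^2*z + 12*r^2 - 21*r*z^2 - 24*r*z - 36*z^2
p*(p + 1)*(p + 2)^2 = p^4 + 5*p^3 + 8*p^2 + 4*p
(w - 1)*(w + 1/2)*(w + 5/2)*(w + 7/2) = w^4 + 11*w^3/2 + 21*w^2/4 - 59*w/8 - 35/8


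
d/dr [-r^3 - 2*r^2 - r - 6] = -3*r^2 - 4*r - 1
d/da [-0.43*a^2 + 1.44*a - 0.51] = 1.44 - 0.86*a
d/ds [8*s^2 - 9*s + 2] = 16*s - 9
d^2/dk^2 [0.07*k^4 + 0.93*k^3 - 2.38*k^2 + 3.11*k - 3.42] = 0.84*k^2 + 5.58*k - 4.76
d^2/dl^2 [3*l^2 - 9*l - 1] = 6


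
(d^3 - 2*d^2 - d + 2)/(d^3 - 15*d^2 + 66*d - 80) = (d^2 - 1)/(d^2 - 13*d + 40)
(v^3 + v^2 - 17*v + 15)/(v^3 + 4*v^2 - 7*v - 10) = (v^2 - 4*v + 3)/(v^2 - v - 2)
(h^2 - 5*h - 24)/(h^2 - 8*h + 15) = (h^2 - 5*h - 24)/(h^2 - 8*h + 15)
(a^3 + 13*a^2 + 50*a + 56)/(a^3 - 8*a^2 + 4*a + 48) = (a^2 + 11*a + 28)/(a^2 - 10*a + 24)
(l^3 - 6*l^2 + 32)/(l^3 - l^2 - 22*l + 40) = (l^2 - 2*l - 8)/(l^2 + 3*l - 10)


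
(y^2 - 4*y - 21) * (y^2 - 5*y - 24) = y^4 - 9*y^3 - 25*y^2 + 201*y + 504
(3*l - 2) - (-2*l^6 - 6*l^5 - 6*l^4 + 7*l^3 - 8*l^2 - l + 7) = 2*l^6 + 6*l^5 + 6*l^4 - 7*l^3 + 8*l^2 + 4*l - 9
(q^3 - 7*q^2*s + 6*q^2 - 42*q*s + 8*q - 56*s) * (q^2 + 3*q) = q^5 - 7*q^4*s + 9*q^4 - 63*q^3*s + 26*q^3 - 182*q^2*s + 24*q^2 - 168*q*s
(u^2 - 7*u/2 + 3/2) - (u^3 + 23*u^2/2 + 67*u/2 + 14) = -u^3 - 21*u^2/2 - 37*u - 25/2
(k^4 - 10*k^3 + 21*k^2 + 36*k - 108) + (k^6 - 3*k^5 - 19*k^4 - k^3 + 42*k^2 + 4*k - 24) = k^6 - 3*k^5 - 18*k^4 - 11*k^3 + 63*k^2 + 40*k - 132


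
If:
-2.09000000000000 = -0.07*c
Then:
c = 29.86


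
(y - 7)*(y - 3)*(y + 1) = y^3 - 9*y^2 + 11*y + 21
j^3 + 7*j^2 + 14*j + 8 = (j + 1)*(j + 2)*(j + 4)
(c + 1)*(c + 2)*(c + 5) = c^3 + 8*c^2 + 17*c + 10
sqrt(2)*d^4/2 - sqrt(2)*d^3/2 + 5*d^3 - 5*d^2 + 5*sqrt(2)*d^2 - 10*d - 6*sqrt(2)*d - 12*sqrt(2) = (d - 2)*(d + 2*sqrt(2))*(d + 3*sqrt(2))*(sqrt(2)*d/2 + sqrt(2)/2)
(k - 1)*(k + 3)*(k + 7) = k^3 + 9*k^2 + 11*k - 21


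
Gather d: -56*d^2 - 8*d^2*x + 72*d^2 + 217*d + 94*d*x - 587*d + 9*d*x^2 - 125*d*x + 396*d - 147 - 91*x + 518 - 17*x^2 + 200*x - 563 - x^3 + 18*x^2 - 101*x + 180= d^2*(16 - 8*x) + d*(9*x^2 - 31*x + 26) - x^3 + x^2 + 8*x - 12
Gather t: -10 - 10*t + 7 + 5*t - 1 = -5*t - 4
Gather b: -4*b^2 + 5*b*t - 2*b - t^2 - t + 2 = -4*b^2 + b*(5*t - 2) - t^2 - t + 2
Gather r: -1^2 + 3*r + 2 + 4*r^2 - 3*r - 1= 4*r^2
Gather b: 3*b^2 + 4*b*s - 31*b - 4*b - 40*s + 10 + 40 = 3*b^2 + b*(4*s - 35) - 40*s + 50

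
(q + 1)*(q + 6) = q^2 + 7*q + 6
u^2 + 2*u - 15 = (u - 3)*(u + 5)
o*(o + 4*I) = o^2 + 4*I*o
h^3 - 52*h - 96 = (h - 8)*(h + 2)*(h + 6)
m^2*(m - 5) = m^3 - 5*m^2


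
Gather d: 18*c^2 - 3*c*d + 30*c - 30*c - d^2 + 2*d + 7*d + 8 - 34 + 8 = 18*c^2 - d^2 + d*(9 - 3*c) - 18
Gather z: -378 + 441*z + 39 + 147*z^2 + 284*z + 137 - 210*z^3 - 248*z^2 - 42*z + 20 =-210*z^3 - 101*z^2 + 683*z - 182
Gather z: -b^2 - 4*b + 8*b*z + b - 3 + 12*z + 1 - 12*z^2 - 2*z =-b^2 - 3*b - 12*z^2 + z*(8*b + 10) - 2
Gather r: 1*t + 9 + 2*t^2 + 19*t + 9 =2*t^2 + 20*t + 18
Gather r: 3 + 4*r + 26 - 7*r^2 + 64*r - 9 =-7*r^2 + 68*r + 20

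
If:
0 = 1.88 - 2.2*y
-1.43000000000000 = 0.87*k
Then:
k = -1.64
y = 0.85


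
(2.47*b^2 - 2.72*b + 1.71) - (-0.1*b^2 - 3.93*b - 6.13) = 2.57*b^2 + 1.21*b + 7.84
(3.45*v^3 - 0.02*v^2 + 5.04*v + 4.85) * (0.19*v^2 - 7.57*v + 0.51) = 0.6555*v^5 - 26.1203*v^4 + 2.8685*v^3 - 37.2415*v^2 - 34.1441*v + 2.4735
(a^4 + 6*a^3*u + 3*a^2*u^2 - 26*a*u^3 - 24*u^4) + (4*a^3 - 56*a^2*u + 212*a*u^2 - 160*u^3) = a^4 + 6*a^3*u + 4*a^3 + 3*a^2*u^2 - 56*a^2*u - 26*a*u^3 + 212*a*u^2 - 24*u^4 - 160*u^3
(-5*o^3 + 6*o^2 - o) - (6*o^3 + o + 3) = -11*o^3 + 6*o^2 - 2*o - 3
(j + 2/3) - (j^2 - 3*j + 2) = -j^2 + 4*j - 4/3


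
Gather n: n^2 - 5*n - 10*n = n^2 - 15*n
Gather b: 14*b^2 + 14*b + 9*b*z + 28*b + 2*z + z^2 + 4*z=14*b^2 + b*(9*z + 42) + z^2 + 6*z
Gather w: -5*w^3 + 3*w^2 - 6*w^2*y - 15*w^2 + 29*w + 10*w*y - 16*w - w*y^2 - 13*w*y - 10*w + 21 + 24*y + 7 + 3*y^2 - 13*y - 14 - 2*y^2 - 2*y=-5*w^3 + w^2*(-6*y - 12) + w*(-y^2 - 3*y + 3) + y^2 + 9*y + 14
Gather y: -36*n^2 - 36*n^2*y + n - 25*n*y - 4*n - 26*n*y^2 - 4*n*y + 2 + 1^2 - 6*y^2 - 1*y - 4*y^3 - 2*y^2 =-36*n^2 - 3*n - 4*y^3 + y^2*(-26*n - 8) + y*(-36*n^2 - 29*n - 1) + 3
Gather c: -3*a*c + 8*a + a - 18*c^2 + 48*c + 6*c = 9*a - 18*c^2 + c*(54 - 3*a)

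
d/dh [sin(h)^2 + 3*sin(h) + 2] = (2*sin(h) + 3)*cos(h)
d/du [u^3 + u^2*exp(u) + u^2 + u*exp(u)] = u^2*exp(u) + 3*u^2 + 3*u*exp(u) + 2*u + exp(u)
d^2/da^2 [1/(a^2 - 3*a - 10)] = 2*(a^2 - 3*a - (2*a - 3)^2 - 10)/(-a^2 + 3*a + 10)^3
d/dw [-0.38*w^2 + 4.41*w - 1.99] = 4.41 - 0.76*w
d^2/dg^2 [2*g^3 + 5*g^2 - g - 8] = 12*g + 10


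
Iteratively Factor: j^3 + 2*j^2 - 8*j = (j)*(j^2 + 2*j - 8) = j*(j + 4)*(j - 2)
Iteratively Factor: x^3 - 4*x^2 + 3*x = (x)*(x^2 - 4*x + 3) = x*(x - 3)*(x - 1)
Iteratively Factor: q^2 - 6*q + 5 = (q - 5)*(q - 1)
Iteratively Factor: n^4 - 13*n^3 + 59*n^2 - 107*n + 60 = (n - 5)*(n^3 - 8*n^2 + 19*n - 12) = (n - 5)*(n - 3)*(n^2 - 5*n + 4) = (n - 5)*(n - 3)*(n - 1)*(n - 4)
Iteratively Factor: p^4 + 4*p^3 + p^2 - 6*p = (p + 3)*(p^3 + p^2 - 2*p) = (p + 2)*(p + 3)*(p^2 - p) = (p - 1)*(p + 2)*(p + 3)*(p)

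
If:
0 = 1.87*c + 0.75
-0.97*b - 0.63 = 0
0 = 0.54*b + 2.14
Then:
No Solution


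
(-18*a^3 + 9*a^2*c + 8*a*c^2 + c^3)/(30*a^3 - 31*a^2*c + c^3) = (-3*a - c)/(5*a - c)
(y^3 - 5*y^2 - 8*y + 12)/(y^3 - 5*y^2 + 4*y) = (y^2 - 4*y - 12)/(y*(y - 4))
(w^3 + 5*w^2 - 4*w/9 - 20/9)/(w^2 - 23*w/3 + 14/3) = (3*w^2 + 17*w + 10)/(3*(w - 7))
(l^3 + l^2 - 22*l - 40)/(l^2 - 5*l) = l + 6 + 8/l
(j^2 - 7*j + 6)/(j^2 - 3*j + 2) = (j - 6)/(j - 2)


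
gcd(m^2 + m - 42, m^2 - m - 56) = m + 7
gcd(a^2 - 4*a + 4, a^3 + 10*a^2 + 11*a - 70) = a - 2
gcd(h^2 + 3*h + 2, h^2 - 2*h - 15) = 1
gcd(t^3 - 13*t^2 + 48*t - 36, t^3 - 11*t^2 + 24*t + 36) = t^2 - 12*t + 36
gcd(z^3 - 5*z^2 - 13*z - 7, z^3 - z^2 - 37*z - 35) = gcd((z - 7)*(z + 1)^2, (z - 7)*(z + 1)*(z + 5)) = z^2 - 6*z - 7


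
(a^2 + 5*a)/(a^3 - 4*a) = (a + 5)/(a^2 - 4)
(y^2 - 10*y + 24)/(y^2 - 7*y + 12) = (y - 6)/(y - 3)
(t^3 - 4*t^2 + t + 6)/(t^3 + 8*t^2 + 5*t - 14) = (t^3 - 4*t^2 + t + 6)/(t^3 + 8*t^2 + 5*t - 14)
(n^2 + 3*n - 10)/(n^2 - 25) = (n - 2)/(n - 5)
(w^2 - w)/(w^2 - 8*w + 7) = w/(w - 7)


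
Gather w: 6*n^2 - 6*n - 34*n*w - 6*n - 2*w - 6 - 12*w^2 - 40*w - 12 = 6*n^2 - 12*n - 12*w^2 + w*(-34*n - 42) - 18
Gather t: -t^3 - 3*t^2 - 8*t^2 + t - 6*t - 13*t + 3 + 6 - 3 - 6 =-t^3 - 11*t^2 - 18*t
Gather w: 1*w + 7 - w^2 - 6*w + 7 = -w^2 - 5*w + 14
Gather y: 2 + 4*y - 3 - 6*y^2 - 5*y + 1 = -6*y^2 - y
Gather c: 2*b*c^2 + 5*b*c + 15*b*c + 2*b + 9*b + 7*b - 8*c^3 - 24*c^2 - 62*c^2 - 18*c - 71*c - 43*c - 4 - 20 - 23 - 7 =18*b - 8*c^3 + c^2*(2*b - 86) + c*(20*b - 132) - 54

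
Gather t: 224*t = 224*t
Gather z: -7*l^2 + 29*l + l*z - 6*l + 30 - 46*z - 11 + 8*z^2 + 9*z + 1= -7*l^2 + 23*l + 8*z^2 + z*(l - 37) + 20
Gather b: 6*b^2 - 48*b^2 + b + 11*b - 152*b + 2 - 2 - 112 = -42*b^2 - 140*b - 112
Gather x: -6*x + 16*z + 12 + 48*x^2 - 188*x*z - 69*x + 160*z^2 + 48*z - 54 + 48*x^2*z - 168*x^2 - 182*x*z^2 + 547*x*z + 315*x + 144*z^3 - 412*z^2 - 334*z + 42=x^2*(48*z - 120) + x*(-182*z^2 + 359*z + 240) + 144*z^3 - 252*z^2 - 270*z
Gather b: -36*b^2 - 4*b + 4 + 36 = -36*b^2 - 4*b + 40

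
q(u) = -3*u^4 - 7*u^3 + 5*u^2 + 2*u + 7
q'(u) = -12*u^3 - 21*u^2 + 10*u + 2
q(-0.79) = 10.82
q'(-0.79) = -13.09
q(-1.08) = 15.41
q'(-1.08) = -18.18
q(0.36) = 7.99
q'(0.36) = 2.32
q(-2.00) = 31.00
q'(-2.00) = -6.00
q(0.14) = 7.36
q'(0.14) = 2.96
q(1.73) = -37.69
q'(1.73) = -105.68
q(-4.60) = -558.28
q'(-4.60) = 679.67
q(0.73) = 7.55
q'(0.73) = -6.56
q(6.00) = -5201.00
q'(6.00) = -3286.00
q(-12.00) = -49409.00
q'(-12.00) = 17594.00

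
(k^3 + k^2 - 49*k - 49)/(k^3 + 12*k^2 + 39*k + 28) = (k - 7)/(k + 4)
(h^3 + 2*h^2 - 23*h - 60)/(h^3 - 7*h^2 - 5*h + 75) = (h + 4)/(h - 5)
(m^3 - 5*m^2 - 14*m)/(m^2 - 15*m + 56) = m*(m + 2)/(m - 8)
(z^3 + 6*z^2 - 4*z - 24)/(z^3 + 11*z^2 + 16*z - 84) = (z + 2)/(z + 7)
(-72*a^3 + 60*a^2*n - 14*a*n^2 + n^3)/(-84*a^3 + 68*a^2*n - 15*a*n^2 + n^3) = (6*a - n)/(7*a - n)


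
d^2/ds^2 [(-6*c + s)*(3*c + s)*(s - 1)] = -6*c + 6*s - 2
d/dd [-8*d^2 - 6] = -16*d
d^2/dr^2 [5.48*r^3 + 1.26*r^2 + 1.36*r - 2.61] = 32.88*r + 2.52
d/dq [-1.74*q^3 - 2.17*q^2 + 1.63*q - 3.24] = -5.22*q^2 - 4.34*q + 1.63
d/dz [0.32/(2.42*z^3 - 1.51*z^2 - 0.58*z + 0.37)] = (-2.3232*z^2 + 0.9664*z + 0.1856)/(2.42*z^3 - 1.51*z^2 - 0.58*z + 0.37)^2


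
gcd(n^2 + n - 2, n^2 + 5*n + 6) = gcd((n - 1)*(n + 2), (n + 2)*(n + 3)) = n + 2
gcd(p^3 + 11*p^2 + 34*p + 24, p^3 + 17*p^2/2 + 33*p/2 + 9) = p^2 + 7*p + 6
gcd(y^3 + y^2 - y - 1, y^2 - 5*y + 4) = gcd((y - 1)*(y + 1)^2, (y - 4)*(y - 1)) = y - 1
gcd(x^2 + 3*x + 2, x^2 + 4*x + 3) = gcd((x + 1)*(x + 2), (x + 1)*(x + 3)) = x + 1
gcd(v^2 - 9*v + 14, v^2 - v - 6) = 1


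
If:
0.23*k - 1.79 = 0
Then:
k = 7.78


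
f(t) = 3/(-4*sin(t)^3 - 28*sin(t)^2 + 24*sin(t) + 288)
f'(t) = 3*(12*sin(t)^2*cos(t) + 56*sin(t)*cos(t) - 24*cos(t))/(-4*sin(t)^3 - 28*sin(t)^2 + 24*sin(t) + 288)^2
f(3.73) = 0.01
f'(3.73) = 0.00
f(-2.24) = 0.01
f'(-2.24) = 0.00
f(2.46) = 0.01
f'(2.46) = -0.00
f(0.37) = 0.01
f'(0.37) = -0.00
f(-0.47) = 0.01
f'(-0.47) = -0.00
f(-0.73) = 0.01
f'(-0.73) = -0.00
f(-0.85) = 0.01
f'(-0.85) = -0.00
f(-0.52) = 0.01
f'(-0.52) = -0.00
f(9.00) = 0.01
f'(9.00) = 0.00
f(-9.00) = 0.01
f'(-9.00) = 0.00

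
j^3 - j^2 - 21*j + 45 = (j - 3)^2*(j + 5)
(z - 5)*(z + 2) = z^2 - 3*z - 10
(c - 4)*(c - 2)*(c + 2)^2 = c^4 - 2*c^3 - 12*c^2 + 8*c + 32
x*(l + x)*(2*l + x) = 2*l^2*x + 3*l*x^2 + x^3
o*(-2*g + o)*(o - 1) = -2*g*o^2 + 2*g*o + o^3 - o^2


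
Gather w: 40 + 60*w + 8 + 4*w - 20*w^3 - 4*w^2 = -20*w^3 - 4*w^2 + 64*w + 48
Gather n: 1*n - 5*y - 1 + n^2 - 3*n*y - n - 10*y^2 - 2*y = n^2 - 3*n*y - 10*y^2 - 7*y - 1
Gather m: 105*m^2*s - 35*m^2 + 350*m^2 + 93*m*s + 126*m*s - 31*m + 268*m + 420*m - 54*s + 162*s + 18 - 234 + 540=m^2*(105*s + 315) + m*(219*s + 657) + 108*s + 324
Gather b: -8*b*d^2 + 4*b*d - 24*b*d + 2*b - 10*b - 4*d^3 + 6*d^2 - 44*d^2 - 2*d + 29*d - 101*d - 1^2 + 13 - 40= b*(-8*d^2 - 20*d - 8) - 4*d^3 - 38*d^2 - 74*d - 28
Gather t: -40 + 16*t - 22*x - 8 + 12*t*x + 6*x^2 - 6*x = t*(12*x + 16) + 6*x^2 - 28*x - 48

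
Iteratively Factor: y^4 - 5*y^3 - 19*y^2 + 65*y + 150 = (y - 5)*(y^3 - 19*y - 30) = (y - 5)*(y + 2)*(y^2 - 2*y - 15) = (y - 5)*(y + 2)*(y + 3)*(y - 5)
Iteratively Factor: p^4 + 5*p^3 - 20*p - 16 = (p + 4)*(p^3 + p^2 - 4*p - 4) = (p - 2)*(p + 4)*(p^2 + 3*p + 2) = (p - 2)*(p + 1)*(p + 4)*(p + 2)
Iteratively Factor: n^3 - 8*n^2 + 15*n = (n)*(n^2 - 8*n + 15) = n*(n - 3)*(n - 5)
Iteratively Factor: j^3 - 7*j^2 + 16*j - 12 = (j - 2)*(j^2 - 5*j + 6) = (j - 2)^2*(j - 3)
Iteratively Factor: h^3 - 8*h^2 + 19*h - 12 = (h - 4)*(h^2 - 4*h + 3) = (h - 4)*(h - 3)*(h - 1)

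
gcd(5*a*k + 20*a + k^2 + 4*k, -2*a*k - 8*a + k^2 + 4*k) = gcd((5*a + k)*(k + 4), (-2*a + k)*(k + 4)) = k + 4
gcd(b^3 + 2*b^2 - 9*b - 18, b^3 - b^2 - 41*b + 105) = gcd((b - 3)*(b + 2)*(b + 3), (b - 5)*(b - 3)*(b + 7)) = b - 3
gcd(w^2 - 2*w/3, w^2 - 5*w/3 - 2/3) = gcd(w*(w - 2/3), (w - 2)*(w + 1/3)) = 1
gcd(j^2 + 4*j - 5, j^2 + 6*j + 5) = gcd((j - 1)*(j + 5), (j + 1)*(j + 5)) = j + 5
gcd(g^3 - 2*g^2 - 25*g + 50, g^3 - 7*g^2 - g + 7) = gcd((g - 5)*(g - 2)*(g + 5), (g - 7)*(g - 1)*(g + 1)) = 1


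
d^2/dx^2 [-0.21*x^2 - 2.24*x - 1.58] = -0.420000000000000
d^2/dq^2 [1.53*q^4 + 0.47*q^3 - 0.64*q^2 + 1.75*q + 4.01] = 18.36*q^2 + 2.82*q - 1.28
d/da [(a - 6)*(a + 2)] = 2*a - 4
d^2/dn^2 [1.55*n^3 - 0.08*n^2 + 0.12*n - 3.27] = 9.3*n - 0.16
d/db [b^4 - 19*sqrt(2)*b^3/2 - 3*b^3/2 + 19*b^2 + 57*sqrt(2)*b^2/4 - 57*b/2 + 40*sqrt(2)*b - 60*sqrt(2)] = 4*b^3 - 57*sqrt(2)*b^2/2 - 9*b^2/2 + 38*b + 57*sqrt(2)*b/2 - 57/2 + 40*sqrt(2)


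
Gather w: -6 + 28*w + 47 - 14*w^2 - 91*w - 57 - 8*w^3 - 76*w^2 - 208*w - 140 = -8*w^3 - 90*w^2 - 271*w - 156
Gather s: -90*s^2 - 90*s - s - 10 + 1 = -90*s^2 - 91*s - 9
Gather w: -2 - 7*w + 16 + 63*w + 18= 56*w + 32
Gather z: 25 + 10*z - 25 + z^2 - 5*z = z^2 + 5*z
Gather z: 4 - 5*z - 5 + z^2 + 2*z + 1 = z^2 - 3*z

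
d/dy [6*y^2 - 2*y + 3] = 12*y - 2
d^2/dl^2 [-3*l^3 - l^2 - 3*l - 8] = -18*l - 2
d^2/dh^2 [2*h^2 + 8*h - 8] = 4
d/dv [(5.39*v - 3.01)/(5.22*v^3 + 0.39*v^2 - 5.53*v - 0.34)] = (-56.2716*v^3 + 45.0345*v^2 + 2.3478*v - 18.4779)/(27.2484*v^6 + 4.0716*v^5 - 57.5811*v^4 - 7.863*v^3 + 30.3157*v^2 + 3.7604*v + 0.1156)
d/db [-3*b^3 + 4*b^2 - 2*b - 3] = -9*b^2 + 8*b - 2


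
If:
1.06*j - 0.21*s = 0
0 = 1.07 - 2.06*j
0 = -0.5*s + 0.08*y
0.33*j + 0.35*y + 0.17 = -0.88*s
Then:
No Solution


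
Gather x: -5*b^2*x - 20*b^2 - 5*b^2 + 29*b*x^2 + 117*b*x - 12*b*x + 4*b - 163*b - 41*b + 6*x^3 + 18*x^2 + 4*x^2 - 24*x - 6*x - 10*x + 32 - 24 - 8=-25*b^2 - 200*b + 6*x^3 + x^2*(29*b + 22) + x*(-5*b^2 + 105*b - 40)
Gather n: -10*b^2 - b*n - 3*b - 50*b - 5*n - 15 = -10*b^2 - 53*b + n*(-b - 5) - 15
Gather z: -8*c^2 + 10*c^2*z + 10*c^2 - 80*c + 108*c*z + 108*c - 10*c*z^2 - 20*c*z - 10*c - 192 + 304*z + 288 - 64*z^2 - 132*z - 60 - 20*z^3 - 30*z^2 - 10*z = 2*c^2 + 18*c - 20*z^3 + z^2*(-10*c - 94) + z*(10*c^2 + 88*c + 162) + 36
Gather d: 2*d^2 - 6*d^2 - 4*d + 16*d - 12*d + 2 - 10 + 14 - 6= -4*d^2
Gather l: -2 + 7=5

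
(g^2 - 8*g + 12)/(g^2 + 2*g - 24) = (g^2 - 8*g + 12)/(g^2 + 2*g - 24)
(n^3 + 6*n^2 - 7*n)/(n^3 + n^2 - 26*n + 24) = n*(n + 7)/(n^2 + 2*n - 24)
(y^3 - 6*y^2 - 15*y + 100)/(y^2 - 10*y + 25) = y + 4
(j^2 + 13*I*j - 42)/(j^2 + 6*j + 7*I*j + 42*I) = (j + 6*I)/(j + 6)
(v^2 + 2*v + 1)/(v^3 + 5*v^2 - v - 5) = (v + 1)/(v^2 + 4*v - 5)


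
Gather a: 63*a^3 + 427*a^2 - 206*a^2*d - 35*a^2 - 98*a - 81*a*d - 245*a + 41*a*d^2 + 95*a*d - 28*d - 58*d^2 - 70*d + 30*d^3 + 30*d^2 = 63*a^3 + a^2*(392 - 206*d) + a*(41*d^2 + 14*d - 343) + 30*d^3 - 28*d^2 - 98*d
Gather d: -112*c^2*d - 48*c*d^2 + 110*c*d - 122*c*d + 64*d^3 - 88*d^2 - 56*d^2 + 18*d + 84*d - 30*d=64*d^3 + d^2*(-48*c - 144) + d*(-112*c^2 - 12*c + 72)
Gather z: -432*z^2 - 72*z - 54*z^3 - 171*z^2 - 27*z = -54*z^3 - 603*z^2 - 99*z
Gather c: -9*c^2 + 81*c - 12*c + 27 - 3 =-9*c^2 + 69*c + 24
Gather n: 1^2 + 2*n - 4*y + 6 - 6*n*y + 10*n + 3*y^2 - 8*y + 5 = n*(12 - 6*y) + 3*y^2 - 12*y + 12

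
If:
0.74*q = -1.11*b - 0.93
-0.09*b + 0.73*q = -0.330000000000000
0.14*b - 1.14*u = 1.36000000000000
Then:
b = -0.50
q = -0.51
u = -1.25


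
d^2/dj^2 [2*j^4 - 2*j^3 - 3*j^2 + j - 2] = 24*j^2 - 12*j - 6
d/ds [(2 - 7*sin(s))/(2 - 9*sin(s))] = 4*cos(s)/(9*sin(s) - 2)^2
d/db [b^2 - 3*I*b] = 2*b - 3*I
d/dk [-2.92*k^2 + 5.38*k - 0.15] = 5.38 - 5.84*k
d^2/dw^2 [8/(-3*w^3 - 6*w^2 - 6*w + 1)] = 48*((3*w + 2)*(3*w^3 + 6*w^2 + 6*w - 1) - 3*(3*w^2 + 4*w + 2)^2)/(3*w^3 + 6*w^2 + 6*w - 1)^3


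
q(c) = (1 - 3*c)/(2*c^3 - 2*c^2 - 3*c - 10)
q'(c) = (1 - 3*c)*(-6*c^2 + 4*c + 3)/(2*c^3 - 2*c^2 - 3*c - 10)^2 - 3/(2*c^3 - 2*c^2 - 3*c - 10)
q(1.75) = 0.40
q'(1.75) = 0.59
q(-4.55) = -0.06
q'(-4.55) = -0.03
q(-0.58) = -0.29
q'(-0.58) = 0.28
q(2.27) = 1.56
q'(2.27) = 8.71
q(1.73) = 0.39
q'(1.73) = 0.56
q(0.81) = 0.11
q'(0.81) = 0.22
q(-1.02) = -0.36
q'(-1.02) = 0.03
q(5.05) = -0.08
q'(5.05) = 0.04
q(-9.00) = -0.02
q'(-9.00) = 0.00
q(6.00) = -0.05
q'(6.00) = 0.02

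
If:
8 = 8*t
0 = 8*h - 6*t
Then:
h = 3/4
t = 1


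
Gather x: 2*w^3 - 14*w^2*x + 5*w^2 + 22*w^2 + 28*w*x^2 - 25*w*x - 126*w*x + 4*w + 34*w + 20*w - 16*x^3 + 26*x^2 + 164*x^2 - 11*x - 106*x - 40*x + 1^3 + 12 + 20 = 2*w^3 + 27*w^2 + 58*w - 16*x^3 + x^2*(28*w + 190) + x*(-14*w^2 - 151*w - 157) + 33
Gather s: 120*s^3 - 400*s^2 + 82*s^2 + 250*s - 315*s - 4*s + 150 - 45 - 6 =120*s^3 - 318*s^2 - 69*s + 99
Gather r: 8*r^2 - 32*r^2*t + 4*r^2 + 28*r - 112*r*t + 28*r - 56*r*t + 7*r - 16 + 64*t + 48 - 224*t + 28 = r^2*(12 - 32*t) + r*(63 - 168*t) - 160*t + 60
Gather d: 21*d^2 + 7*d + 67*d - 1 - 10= 21*d^2 + 74*d - 11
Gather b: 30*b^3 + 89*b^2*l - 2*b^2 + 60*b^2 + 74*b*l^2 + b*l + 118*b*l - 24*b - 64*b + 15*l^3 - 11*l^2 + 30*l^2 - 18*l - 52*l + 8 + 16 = 30*b^3 + b^2*(89*l + 58) + b*(74*l^2 + 119*l - 88) + 15*l^3 + 19*l^2 - 70*l + 24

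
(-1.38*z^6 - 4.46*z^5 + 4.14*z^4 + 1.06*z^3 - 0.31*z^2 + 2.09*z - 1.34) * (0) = 0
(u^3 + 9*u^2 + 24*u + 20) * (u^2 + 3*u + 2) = u^5 + 12*u^4 + 53*u^3 + 110*u^2 + 108*u + 40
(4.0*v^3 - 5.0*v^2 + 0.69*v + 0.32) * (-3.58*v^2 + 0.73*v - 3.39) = -14.32*v^5 + 20.82*v^4 - 19.6802*v^3 + 16.3081*v^2 - 2.1055*v - 1.0848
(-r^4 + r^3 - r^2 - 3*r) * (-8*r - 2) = 8*r^5 - 6*r^4 + 6*r^3 + 26*r^2 + 6*r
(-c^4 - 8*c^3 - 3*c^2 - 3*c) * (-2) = 2*c^4 + 16*c^3 + 6*c^2 + 6*c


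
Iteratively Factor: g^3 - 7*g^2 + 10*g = (g)*(g^2 - 7*g + 10) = g*(g - 5)*(g - 2)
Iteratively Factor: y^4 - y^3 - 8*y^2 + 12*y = (y)*(y^3 - y^2 - 8*y + 12) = y*(y - 2)*(y^2 + y - 6) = y*(y - 2)^2*(y + 3)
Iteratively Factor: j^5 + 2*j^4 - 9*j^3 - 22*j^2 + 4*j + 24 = (j + 2)*(j^4 - 9*j^2 - 4*j + 12) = (j + 2)^2*(j^3 - 2*j^2 - 5*j + 6) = (j - 3)*(j + 2)^2*(j^2 + j - 2) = (j - 3)*(j + 2)^3*(j - 1)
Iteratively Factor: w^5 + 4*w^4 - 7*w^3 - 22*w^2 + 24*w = (w + 4)*(w^4 - 7*w^2 + 6*w) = (w + 3)*(w + 4)*(w^3 - 3*w^2 + 2*w) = (w - 1)*(w + 3)*(w + 4)*(w^2 - 2*w) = (w - 2)*(w - 1)*(w + 3)*(w + 4)*(w)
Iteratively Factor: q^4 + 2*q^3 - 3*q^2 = (q)*(q^3 + 2*q^2 - 3*q) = q*(q + 3)*(q^2 - q) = q*(q - 1)*(q + 3)*(q)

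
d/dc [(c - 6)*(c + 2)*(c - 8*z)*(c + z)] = 4*c^3 - 21*c^2*z - 12*c^2 - 16*c*z^2 + 56*c*z - 24*c + 32*z^2 + 84*z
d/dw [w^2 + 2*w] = 2*w + 2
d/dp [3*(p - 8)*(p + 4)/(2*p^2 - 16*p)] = -6/p^2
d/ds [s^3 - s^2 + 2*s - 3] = 3*s^2 - 2*s + 2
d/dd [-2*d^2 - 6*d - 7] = -4*d - 6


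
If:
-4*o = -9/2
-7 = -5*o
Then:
No Solution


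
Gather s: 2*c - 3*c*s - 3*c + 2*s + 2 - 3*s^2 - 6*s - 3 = -c - 3*s^2 + s*(-3*c - 4) - 1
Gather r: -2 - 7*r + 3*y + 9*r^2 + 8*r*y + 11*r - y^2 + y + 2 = 9*r^2 + r*(8*y + 4) - y^2 + 4*y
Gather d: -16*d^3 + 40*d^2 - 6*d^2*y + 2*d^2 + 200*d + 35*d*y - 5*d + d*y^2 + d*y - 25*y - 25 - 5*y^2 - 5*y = -16*d^3 + d^2*(42 - 6*y) + d*(y^2 + 36*y + 195) - 5*y^2 - 30*y - 25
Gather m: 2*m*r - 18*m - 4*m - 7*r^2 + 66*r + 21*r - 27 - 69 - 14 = m*(2*r - 22) - 7*r^2 + 87*r - 110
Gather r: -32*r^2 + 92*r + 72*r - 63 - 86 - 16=-32*r^2 + 164*r - 165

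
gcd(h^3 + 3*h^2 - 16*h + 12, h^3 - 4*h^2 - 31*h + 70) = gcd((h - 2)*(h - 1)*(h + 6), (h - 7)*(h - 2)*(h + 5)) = h - 2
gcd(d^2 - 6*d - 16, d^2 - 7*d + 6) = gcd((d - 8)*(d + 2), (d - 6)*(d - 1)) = 1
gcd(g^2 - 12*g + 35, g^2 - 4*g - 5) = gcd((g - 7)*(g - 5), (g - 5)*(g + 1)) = g - 5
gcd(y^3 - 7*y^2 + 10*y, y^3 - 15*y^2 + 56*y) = y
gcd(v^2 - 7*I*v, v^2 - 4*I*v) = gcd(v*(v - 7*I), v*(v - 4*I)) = v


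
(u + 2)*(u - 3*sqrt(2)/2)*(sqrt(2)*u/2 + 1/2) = sqrt(2)*u^3/2 - u^2 + sqrt(2)*u^2 - 2*u - 3*sqrt(2)*u/4 - 3*sqrt(2)/2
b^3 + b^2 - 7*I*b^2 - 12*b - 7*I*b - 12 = (b + 1)*(b - 4*I)*(b - 3*I)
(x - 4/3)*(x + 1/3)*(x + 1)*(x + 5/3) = x^4 + 5*x^3/3 - 13*x^2/9 - 77*x/27 - 20/27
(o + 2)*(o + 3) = o^2 + 5*o + 6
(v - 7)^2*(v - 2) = v^3 - 16*v^2 + 77*v - 98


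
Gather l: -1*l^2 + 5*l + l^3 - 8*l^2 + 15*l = l^3 - 9*l^2 + 20*l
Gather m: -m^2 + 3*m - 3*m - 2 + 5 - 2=1 - m^2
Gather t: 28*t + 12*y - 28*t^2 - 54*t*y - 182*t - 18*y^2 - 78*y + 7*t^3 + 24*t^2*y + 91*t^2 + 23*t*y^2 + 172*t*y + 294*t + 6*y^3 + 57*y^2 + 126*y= 7*t^3 + t^2*(24*y + 63) + t*(23*y^2 + 118*y + 140) + 6*y^3 + 39*y^2 + 60*y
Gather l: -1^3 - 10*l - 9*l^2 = -9*l^2 - 10*l - 1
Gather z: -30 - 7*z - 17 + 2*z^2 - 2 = 2*z^2 - 7*z - 49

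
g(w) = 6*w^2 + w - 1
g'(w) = 12*w + 1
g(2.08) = 27.04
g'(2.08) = 25.96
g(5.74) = 202.43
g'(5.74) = 69.88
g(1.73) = 18.69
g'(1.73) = 21.76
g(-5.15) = 152.98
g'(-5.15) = -60.80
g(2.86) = 50.94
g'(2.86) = 35.32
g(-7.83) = 359.02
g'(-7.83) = -92.96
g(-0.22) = -0.93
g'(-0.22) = -1.64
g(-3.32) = 61.81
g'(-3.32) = -38.84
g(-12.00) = 851.00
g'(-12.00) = -143.00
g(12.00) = 875.00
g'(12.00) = 145.00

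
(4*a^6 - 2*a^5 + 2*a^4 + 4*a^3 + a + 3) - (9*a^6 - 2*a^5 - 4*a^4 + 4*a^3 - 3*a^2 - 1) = -5*a^6 + 6*a^4 + 3*a^2 + a + 4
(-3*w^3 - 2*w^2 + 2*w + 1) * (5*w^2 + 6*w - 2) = -15*w^5 - 28*w^4 + 4*w^3 + 21*w^2 + 2*w - 2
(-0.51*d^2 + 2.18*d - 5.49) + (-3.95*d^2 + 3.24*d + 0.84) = -4.46*d^2 + 5.42*d - 4.65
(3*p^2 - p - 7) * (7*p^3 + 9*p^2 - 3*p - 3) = 21*p^5 + 20*p^4 - 67*p^3 - 69*p^2 + 24*p + 21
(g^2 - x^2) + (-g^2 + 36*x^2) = 35*x^2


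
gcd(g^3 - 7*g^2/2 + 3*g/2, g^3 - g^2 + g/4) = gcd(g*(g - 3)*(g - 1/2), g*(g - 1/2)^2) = g^2 - g/2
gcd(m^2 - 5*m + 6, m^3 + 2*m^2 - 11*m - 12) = m - 3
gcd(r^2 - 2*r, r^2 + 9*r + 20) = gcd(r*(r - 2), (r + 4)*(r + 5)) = 1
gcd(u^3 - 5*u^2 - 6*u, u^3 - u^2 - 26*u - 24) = u^2 - 5*u - 6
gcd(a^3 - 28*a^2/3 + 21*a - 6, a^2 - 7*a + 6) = a - 6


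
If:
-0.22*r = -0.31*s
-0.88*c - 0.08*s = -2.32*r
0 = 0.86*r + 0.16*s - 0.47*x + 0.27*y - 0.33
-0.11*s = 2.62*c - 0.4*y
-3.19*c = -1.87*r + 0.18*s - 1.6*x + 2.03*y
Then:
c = -0.13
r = -0.05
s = -0.04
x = -1.31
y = -0.87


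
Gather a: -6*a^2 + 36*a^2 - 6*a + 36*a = 30*a^2 + 30*a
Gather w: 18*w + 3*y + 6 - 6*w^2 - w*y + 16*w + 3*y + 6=-6*w^2 + w*(34 - y) + 6*y + 12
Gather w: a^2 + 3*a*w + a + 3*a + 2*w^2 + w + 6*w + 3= a^2 + 4*a + 2*w^2 + w*(3*a + 7) + 3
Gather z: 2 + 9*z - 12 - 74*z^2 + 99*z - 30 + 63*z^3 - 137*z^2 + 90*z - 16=63*z^3 - 211*z^2 + 198*z - 56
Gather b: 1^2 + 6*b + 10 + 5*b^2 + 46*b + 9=5*b^2 + 52*b + 20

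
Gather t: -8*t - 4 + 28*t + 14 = 20*t + 10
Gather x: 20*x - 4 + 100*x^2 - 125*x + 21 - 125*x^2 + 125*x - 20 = -25*x^2 + 20*x - 3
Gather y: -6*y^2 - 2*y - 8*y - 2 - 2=-6*y^2 - 10*y - 4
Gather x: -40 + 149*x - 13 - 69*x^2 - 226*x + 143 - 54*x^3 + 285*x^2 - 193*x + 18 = -54*x^3 + 216*x^2 - 270*x + 108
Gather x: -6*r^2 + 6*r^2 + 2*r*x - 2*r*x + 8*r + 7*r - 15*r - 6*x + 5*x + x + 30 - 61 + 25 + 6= 0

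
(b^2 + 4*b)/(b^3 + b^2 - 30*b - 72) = b/(b^2 - 3*b - 18)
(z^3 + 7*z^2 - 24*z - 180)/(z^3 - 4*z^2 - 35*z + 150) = (z + 6)/(z - 5)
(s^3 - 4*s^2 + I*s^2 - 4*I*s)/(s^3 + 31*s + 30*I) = s*(s - 4)/(s^2 - I*s + 30)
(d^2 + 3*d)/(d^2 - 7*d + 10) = d*(d + 3)/(d^2 - 7*d + 10)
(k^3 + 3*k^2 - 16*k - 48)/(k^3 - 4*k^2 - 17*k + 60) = (k^2 - k - 12)/(k^2 - 8*k + 15)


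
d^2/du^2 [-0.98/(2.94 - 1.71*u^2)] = (17.193708*u^2 + 9.853704)/(1.71*u^2 - 2.94)^3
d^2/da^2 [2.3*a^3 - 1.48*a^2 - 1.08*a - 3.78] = 13.8*a - 2.96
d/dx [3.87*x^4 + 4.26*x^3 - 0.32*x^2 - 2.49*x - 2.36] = 15.48*x^3 + 12.78*x^2 - 0.64*x - 2.49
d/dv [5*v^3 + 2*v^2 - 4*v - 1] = 15*v^2 + 4*v - 4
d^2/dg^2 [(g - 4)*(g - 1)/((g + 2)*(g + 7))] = 4*(-7*g^3 - 15*g^2 + 159*g + 547)/(g^6 + 27*g^5 + 285*g^4 + 1485*g^3 + 3990*g^2 + 5292*g + 2744)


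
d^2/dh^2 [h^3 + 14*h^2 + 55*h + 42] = 6*h + 28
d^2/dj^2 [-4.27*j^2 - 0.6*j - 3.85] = -8.54000000000000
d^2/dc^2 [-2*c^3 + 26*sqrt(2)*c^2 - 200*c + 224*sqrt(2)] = -12*c + 52*sqrt(2)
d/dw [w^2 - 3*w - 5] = 2*w - 3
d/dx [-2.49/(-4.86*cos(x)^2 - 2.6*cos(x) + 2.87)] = (24.2028*cos(x) + 6.474)*sin(x)/(4.86*cos(x)^2 + 2.6*cos(x) - 2.87)^2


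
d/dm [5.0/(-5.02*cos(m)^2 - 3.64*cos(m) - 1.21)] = -(50.2*cos(m) + 18.2)*sin(m)/(5.02*cos(m)^2 + 3.64*cos(m) + 1.21)^2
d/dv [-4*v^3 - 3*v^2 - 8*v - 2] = -12*v^2 - 6*v - 8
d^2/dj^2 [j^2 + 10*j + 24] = 2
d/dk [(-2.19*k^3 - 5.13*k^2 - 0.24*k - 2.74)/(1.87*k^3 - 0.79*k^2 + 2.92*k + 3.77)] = (-1.77635683940025e-15*k^5 + 11.3232*k^4 - 11.892*k^3 - 24.5667*k^2 - 43.0094*k + 7.096)/(3.4969*k^6 - 2.9546*k^5 + 11.5449*k^4 + 9.4862*k^3 + 2.5698*k^2 + 22.0168*k + 14.2129)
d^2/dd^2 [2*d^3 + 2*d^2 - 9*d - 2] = 12*d + 4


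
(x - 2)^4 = x^4 - 8*x^3 + 24*x^2 - 32*x + 16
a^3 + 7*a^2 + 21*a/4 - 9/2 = (a - 1/2)*(a + 3/2)*(a + 6)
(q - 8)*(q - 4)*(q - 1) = q^3 - 13*q^2 + 44*q - 32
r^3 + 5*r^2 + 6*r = r*(r + 2)*(r + 3)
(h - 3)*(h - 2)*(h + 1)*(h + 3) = h^4 - h^3 - 11*h^2 + 9*h + 18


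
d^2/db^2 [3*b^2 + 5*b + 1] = 6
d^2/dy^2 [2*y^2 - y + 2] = 4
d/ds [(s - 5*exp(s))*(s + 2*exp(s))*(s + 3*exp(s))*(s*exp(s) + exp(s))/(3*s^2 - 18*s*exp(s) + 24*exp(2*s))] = (s^6 + 3*s^5 - 65*s^4*exp(2*s) - 18*s^4*exp(s) + s^4 + 108*s^3*exp(3*s) - 33*s^3*exp(2*s) - 12*s^3*exp(s) + 388*s^2*exp(4*s) + 252*s^2*exp(3*s) + 43*s^2*exp(2*s) - 480*s*exp(5*s) + 84*s*exp(4*s) + 60*s*exp(3*s) - 720*exp(5*s) - 332*exp(4*s))*exp(s)/(3*(s^4 - 12*s^3*exp(s) + 52*s^2*exp(2*s) - 96*s*exp(3*s) + 64*exp(4*s)))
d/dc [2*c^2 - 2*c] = 4*c - 2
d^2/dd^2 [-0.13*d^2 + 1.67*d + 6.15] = -0.260000000000000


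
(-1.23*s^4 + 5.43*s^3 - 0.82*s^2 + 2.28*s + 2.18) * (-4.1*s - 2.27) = 5.043*s^5 - 19.4709*s^4 - 8.9641*s^3 - 7.4866*s^2 - 14.1136*s - 4.9486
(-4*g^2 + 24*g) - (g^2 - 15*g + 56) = -5*g^2 + 39*g - 56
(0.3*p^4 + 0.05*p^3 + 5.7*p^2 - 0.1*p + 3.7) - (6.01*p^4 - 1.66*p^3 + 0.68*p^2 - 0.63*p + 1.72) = -5.71*p^4 + 1.71*p^3 + 5.02*p^2 + 0.53*p + 1.98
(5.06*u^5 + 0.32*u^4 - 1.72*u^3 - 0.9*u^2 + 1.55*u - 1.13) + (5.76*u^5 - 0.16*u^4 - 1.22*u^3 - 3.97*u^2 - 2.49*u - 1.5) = 10.82*u^5 + 0.16*u^4 - 2.94*u^3 - 4.87*u^2 - 0.94*u - 2.63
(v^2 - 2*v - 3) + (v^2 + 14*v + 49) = 2*v^2 + 12*v + 46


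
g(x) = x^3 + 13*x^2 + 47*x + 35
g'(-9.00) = 56.00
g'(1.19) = 82.19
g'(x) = 3*x^2 + 26*x + 47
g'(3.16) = 159.12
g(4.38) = 574.28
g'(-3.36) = -6.49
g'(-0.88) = 26.44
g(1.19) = 111.02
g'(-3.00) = -4.00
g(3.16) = 344.89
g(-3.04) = -15.83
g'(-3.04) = -4.32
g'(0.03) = 47.78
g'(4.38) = 218.43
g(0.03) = 36.42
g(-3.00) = -16.00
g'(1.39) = 88.94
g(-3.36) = -14.09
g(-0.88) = 3.03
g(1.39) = 128.13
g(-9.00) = -64.00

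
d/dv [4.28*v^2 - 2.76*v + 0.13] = 8.56*v - 2.76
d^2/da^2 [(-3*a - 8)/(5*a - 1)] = -430/(5*a - 1)^3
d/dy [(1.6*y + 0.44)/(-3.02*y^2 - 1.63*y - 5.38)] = (4.832*y^2 + 2.6576*y - 7.8908)/(9.1204*y^4 + 9.8452*y^3 + 35.1521*y^2 + 17.5388*y + 28.9444)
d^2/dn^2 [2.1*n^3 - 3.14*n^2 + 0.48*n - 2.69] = 12.6*n - 6.28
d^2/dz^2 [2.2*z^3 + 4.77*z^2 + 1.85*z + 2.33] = 13.2*z + 9.54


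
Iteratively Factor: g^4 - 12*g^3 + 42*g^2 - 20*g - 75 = (g + 1)*(g^3 - 13*g^2 + 55*g - 75) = (g - 5)*(g + 1)*(g^2 - 8*g + 15) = (g - 5)^2*(g + 1)*(g - 3)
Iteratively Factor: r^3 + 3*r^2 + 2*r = (r + 2)*(r^2 + r) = r*(r + 2)*(r + 1)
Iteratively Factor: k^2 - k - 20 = (k - 5)*(k + 4)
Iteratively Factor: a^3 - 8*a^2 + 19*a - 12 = (a - 1)*(a^2 - 7*a + 12) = (a - 3)*(a - 1)*(a - 4)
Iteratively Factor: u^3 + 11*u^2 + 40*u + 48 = (u + 3)*(u^2 + 8*u + 16) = (u + 3)*(u + 4)*(u + 4)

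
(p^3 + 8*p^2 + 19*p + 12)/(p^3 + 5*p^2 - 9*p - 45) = (p^2 + 5*p + 4)/(p^2 + 2*p - 15)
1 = 1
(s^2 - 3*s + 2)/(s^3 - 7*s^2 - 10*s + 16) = (s - 2)/(s^2 - 6*s - 16)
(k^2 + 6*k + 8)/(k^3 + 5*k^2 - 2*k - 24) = (k + 2)/(k^2 + k - 6)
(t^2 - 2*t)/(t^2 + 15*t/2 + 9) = 2*t*(t - 2)/(2*t^2 + 15*t + 18)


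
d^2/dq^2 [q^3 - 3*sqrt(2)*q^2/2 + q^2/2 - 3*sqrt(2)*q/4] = 6*q - 3*sqrt(2) + 1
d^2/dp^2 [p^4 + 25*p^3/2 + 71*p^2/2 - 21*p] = 12*p^2 + 75*p + 71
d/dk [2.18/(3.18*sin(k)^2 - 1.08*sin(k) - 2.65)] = (2.3544 - 13.8648*sin(k))*cos(k)/(-3.18*sin(k)^2 + 1.08*sin(k) + 2.65)^2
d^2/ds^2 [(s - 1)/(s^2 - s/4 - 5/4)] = 8*((1 - s)*(8*s - 1)^2 + (5 - 12*s)*(-4*s^2 + s + 5))/(-4*s^2 + s + 5)^3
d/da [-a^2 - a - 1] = -2*a - 1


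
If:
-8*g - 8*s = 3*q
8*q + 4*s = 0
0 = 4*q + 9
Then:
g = -117/32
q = -9/4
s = 9/2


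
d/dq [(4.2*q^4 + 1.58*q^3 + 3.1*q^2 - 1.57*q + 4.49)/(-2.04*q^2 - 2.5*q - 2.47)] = (-17.136*q^5 - 34.7232*q^4 - 49.396*q^3 - 22.6606*q^2 + 3.0052*q + 15.1029)/(4.1616*q^4 + 10.2*q^3 + 16.3276*q^2 + 12.35*q + 6.1009)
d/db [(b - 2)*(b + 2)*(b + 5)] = 3*b^2 + 10*b - 4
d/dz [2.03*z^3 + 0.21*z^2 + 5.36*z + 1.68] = 6.09*z^2 + 0.42*z + 5.36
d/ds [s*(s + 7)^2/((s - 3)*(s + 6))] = (s^4 + 6*s^3 - 61*s^2 - 504*s - 882)/(s^4 + 6*s^3 - 27*s^2 - 108*s + 324)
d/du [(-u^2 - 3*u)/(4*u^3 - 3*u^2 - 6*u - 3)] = (4*u^4 + 24*u^3 - 3*u^2 + 6*u + 9)/(16*u^6 - 24*u^5 - 39*u^4 + 12*u^3 + 54*u^2 + 36*u + 9)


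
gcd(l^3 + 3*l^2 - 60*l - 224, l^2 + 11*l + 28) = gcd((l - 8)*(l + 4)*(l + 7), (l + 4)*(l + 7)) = l^2 + 11*l + 28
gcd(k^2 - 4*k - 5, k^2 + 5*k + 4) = k + 1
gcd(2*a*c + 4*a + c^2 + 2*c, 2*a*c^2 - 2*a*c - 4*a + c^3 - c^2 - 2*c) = 2*a + c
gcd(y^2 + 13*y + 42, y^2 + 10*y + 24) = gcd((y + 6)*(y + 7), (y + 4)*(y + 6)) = y + 6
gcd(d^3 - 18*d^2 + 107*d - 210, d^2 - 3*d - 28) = d - 7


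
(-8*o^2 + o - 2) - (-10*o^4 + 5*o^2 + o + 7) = 10*o^4 - 13*o^2 - 9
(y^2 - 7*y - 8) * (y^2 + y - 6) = y^4 - 6*y^3 - 21*y^2 + 34*y + 48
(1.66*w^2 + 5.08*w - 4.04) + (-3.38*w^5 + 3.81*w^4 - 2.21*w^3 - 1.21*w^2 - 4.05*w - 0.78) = -3.38*w^5 + 3.81*w^4 - 2.21*w^3 + 0.45*w^2 + 1.03*w - 4.82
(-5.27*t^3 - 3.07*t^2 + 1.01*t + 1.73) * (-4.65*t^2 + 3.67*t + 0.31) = 24.5055*t^5 - 5.0654*t^4 - 17.5971*t^3 - 5.2895*t^2 + 6.6622*t + 0.5363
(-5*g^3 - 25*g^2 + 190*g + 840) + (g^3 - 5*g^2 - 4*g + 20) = -4*g^3 - 30*g^2 + 186*g + 860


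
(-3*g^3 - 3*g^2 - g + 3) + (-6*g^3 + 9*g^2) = -9*g^3 + 6*g^2 - g + 3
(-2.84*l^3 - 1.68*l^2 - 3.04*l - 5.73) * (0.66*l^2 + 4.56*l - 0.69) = -1.8744*l^5 - 14.0592*l^4 - 7.7076*l^3 - 16.485*l^2 - 24.0312*l + 3.9537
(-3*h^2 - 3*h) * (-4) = 12*h^2 + 12*h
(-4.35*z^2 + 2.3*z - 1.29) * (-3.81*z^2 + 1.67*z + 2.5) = 16.5735*z^4 - 16.0275*z^3 - 2.1191*z^2 + 3.5957*z - 3.225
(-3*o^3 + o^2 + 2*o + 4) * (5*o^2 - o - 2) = -15*o^5 + 8*o^4 + 15*o^3 + 16*o^2 - 8*o - 8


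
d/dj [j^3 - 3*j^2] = 3*j*(j - 2)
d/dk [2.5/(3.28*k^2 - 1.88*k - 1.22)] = (4.7 - 16.4*k)/(-3.28*k^2 + 1.88*k + 1.22)^2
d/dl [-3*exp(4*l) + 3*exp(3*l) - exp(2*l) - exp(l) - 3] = (-12*exp(3*l) + 9*exp(2*l) - 2*exp(l) - 1)*exp(l)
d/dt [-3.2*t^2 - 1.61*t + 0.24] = -6.4*t - 1.61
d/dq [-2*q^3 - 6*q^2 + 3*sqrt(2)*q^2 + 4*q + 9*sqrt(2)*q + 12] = -6*q^2 - 12*q + 6*sqrt(2)*q + 4 + 9*sqrt(2)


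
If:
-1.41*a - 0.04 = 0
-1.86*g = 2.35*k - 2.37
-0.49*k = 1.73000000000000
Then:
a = -0.03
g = 5.73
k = -3.53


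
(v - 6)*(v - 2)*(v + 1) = v^3 - 7*v^2 + 4*v + 12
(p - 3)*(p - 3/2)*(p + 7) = p^3 + 5*p^2/2 - 27*p + 63/2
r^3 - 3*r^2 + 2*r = r*(r - 2)*(r - 1)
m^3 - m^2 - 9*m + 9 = (m - 3)*(m - 1)*(m + 3)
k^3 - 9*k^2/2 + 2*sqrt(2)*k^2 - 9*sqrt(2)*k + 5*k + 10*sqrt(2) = (k - 5/2)*(k - 2)*(k + 2*sqrt(2))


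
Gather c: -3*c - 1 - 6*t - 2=-3*c - 6*t - 3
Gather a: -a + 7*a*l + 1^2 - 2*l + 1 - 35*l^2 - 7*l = a*(7*l - 1) - 35*l^2 - 9*l + 2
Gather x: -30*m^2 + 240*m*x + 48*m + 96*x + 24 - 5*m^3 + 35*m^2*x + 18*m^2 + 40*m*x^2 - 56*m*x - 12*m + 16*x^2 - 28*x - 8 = -5*m^3 - 12*m^2 + 36*m + x^2*(40*m + 16) + x*(35*m^2 + 184*m + 68) + 16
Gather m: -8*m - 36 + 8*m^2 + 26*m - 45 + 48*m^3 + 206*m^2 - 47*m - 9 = 48*m^3 + 214*m^2 - 29*m - 90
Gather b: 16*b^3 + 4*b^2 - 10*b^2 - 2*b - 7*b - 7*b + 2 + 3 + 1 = 16*b^3 - 6*b^2 - 16*b + 6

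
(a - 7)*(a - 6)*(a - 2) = a^3 - 15*a^2 + 68*a - 84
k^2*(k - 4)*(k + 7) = k^4 + 3*k^3 - 28*k^2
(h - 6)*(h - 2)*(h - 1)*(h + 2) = h^4 - 7*h^3 + 2*h^2 + 28*h - 24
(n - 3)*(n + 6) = n^2 + 3*n - 18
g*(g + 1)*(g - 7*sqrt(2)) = g^3 - 7*sqrt(2)*g^2 + g^2 - 7*sqrt(2)*g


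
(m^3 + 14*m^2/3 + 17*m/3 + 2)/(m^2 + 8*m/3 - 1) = (3*m^2 + 5*m + 2)/(3*m - 1)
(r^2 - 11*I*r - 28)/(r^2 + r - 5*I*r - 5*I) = (r^2 - 11*I*r - 28)/(r^2 + r - 5*I*r - 5*I)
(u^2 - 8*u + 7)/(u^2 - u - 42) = (u - 1)/(u + 6)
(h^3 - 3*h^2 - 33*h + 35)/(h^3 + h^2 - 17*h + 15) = (h - 7)/(h - 3)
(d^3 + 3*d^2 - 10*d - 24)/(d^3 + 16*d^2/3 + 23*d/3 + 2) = 3*(d^2 + d - 12)/(3*d^2 + 10*d + 3)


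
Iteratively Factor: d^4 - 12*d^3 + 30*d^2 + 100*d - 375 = (d - 5)*(d^3 - 7*d^2 - 5*d + 75) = (d - 5)*(d + 3)*(d^2 - 10*d + 25) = (d - 5)^2*(d + 3)*(d - 5)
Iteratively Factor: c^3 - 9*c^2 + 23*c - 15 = (c - 1)*(c^2 - 8*c + 15) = (c - 5)*(c - 1)*(c - 3)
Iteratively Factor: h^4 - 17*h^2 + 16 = (h - 1)*(h^3 + h^2 - 16*h - 16) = (h - 1)*(h + 1)*(h^2 - 16) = (h - 1)*(h + 1)*(h + 4)*(h - 4)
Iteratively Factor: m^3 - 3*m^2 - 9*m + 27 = (m + 3)*(m^2 - 6*m + 9) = (m - 3)*(m + 3)*(m - 3)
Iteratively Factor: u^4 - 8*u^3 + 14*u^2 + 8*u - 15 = (u - 5)*(u^3 - 3*u^2 - u + 3) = (u - 5)*(u - 3)*(u^2 - 1) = (u - 5)*(u - 3)*(u - 1)*(u + 1)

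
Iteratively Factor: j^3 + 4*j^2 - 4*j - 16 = (j - 2)*(j^2 + 6*j + 8) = (j - 2)*(j + 2)*(j + 4)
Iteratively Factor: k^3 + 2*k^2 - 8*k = (k)*(k^2 + 2*k - 8) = k*(k + 4)*(k - 2)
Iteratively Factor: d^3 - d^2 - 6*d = (d)*(d^2 - d - 6) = d*(d - 3)*(d + 2)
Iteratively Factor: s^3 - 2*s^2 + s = (s - 1)*(s^2 - s) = (s - 1)^2*(s)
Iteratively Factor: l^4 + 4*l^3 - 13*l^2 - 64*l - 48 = (l + 4)*(l^3 - 13*l - 12) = (l + 1)*(l + 4)*(l^2 - l - 12) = (l + 1)*(l + 3)*(l + 4)*(l - 4)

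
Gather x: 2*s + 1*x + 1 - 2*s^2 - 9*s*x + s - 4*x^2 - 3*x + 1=-2*s^2 + 3*s - 4*x^2 + x*(-9*s - 2) + 2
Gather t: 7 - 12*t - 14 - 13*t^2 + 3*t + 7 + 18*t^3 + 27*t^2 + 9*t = 18*t^3 + 14*t^2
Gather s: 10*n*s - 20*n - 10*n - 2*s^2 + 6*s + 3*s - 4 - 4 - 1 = -30*n - 2*s^2 + s*(10*n + 9) - 9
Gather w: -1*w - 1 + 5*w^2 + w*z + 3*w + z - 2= 5*w^2 + w*(z + 2) + z - 3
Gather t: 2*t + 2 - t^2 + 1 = -t^2 + 2*t + 3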